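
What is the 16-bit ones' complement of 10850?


10850 ^ 65535 = 54685

54685


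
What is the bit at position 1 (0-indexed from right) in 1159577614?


0b1000101000111011100000000001110, position 1 = 1

1


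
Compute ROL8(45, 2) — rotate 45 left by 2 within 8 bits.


Rotate 0b101101 left by 2 (8-bit) = 0b10110100 = 180

180


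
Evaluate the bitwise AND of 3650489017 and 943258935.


0b11011001100101100000101010111001 & 0b111000001110001111110100110111 = 0b11000000100000000100000110001 = 403703857

403703857


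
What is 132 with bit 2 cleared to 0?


132 & ~(1 << 2) = 128

128


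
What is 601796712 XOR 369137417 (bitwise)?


0b100011110111101011000001101000 ^ 0b10110000000001001011100001001 = 0b110101110111100010011101100001 = 903751521

903751521


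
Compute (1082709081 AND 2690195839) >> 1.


Step 1: 1082709081 & 2690195839 = 524377
Step 2: 524377 >> 1 = 262188

262188


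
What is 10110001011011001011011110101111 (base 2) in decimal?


10110001011011001011011110101111 in decimal = 2976692143

2976692143


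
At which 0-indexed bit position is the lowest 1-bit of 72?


0b1001000. Lowest set bit at position 3

3


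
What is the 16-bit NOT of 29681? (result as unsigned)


~0b111001111110001 = 0b1000110000001110 = 35854 (16-bit unsigned)

35854


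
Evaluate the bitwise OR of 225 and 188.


0b11100001 | 0b10111100 = 0b11111101 = 253

253


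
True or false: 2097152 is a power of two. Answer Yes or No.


0b1000000000000000000000. Only one bit set => Yes

Yes


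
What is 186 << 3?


0b10111010 << 3 = 0b10111010000 = 1488

1488


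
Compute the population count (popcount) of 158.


0b10011110 has 5 set bits

5


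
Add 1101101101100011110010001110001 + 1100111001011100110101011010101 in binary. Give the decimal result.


1101101101100011110010001110001 + 1100111001011100110101011010101 = 11010100111000000100111101000110 = 3571470150

3571470150


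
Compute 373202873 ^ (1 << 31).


373202873 ^ (1 << 31) = 373202873 ^ 2147483648 = 2520686521

2520686521


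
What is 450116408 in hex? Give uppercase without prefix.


450116408 = 1AD43B38 hex

1AD43B38


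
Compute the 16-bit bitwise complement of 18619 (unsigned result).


~0b100100010111011 = 0b1011011101000100 = 46916 (16-bit unsigned)

46916


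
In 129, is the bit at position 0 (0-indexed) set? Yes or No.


0b10000001, bit 0 = 1. Yes

Yes


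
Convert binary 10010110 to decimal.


10010110 in decimal = 150

150


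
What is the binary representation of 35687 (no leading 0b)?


35687 = 1000101101100111 in binary

1000101101100111


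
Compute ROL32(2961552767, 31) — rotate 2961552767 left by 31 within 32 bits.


Rotate 0b10110000100001011011010101111111 left by 31 (32-bit) = 0b11011000010000101101101010111111 = 3628260031

3628260031


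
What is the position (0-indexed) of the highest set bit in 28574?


0b110111110011110. Highest set bit at position 14

14


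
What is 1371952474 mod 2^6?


1371952474 & 63 = 26

26


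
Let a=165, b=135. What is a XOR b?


165 ^ 135 = 34

34


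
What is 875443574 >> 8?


0b110100001011100011010101110110 >> 8 = 0b1101000010111000110101 = 3419701

3419701


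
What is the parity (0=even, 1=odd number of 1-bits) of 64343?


0b1111101101010111 has 12 ones => parity 0

0


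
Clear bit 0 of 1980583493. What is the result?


1980583493 & ~(1 << 0) = 1980583492

1980583492


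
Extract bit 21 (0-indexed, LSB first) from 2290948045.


0b10001000100011010001011111001101, position 21 = 0

0


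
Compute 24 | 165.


0b11000 | 0b10100101 = 0b10111101 = 189

189


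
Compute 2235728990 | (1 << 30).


2235728990 | (1 << 30) = 2235728990 | 1073741824 = 3309470814

3309470814


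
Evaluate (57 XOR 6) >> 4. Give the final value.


Step 1: 57 ^ 6 = 63
Step 2: 63 >> 4 = 3

3


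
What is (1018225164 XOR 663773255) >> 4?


Step 1: 1018225164 ^ 663773255 = 455115339
Step 2: 455115339 >> 4 = 28444708

28444708


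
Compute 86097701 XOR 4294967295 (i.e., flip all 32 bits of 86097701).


86097701 ^ 4294967295 = 4208869594

4208869594


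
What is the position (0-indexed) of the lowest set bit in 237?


0b11101101. Lowest set bit at position 0

0


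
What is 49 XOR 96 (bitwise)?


0b110001 ^ 0b1100000 = 0b1010001 = 81

81


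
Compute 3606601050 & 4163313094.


0b11010110111110000101110101011010 & 0b11111000001001110001110111000110 = 0b11010000001000000001110101000010 = 3491765570

3491765570


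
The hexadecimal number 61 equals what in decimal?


61 hex = 97 decimal

97


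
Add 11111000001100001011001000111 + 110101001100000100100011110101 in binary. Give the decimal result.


11111000001100001011001000111 + 110101001100000100100011110101 = 1010100001101100101111100111100 = 1412849468

1412849468


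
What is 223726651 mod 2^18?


223726651 & 262143 = 117819

117819


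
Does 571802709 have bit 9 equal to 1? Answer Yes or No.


0b100010000101010000010001010101, bit 9 = 0. No

No


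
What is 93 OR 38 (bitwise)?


0b1011101 | 0b100110 = 0b1111111 = 127

127


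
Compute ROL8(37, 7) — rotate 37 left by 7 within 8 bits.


Rotate 0b100101 left by 7 (8-bit) = 0b10010010 = 146

146


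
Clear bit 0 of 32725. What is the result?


32725 & ~(1 << 0) = 32724

32724


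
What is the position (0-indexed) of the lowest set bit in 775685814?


0b101110001111000000011010110110. Lowest set bit at position 1

1


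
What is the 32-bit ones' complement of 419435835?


419435835 ^ 4294967295 = 3875531460

3875531460


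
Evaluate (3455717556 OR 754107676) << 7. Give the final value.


Step 1: 3455717556 | 754107676 = 3992638908
Step 2: 3992638908 << 7 = 511057780224

511057780224


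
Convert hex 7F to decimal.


7F hex = 127 decimal

127


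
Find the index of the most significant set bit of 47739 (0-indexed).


0b1011101001111011. Highest set bit at position 15

15


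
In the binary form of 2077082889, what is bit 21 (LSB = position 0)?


0b1111011110011011100010100001001, position 21 = 0

0


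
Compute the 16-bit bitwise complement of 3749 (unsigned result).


~0b111010100101 = 0b1111000101011010 = 61786 (16-bit unsigned)

61786


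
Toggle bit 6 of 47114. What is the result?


47114 ^ (1 << 6) = 47114 ^ 64 = 47178

47178


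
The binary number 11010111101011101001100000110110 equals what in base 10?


11010111101011101001100000110110 in decimal = 3618543670

3618543670


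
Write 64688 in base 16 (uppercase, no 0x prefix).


64688 = FCB0 hex

FCB0


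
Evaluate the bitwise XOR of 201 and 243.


0b11001001 ^ 0b11110011 = 0b111010 = 58

58


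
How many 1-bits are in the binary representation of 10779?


0b10101000011011 has 7 set bits

7


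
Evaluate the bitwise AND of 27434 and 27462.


0b110101100101010 & 0b110101101000110 = 0b110101100000010 = 27394

27394


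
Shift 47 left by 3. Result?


0b101111 << 3 = 0b101111000 = 376

376


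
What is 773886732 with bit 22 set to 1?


773886732 | (1 << 22) = 773886732 | 4194304 = 778081036

778081036


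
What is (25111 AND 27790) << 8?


Step 1: 25111 & 27790 = 24582
Step 2: 24582 << 8 = 6292992

6292992


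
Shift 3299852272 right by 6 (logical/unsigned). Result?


0b11000100101011111011111111110000 >> 6 = 0b11000100101011111011111111 = 51560191

51560191


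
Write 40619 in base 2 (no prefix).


40619 = 1001111010101011 in binary

1001111010101011


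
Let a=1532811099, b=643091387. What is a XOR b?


1532811099 ^ 643091387 = 2097683680

2097683680


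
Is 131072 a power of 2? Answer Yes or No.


0b100000000000000000. Only one bit set => Yes

Yes


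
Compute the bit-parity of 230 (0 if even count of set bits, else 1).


0b11100110 has 5 ones => parity 1

1


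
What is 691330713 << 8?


0b101001001101001101111010011001 << 8 = 0b10100100110100110111101001100100000000 = 176980662528

176980662528


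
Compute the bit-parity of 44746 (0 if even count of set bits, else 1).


0b1010111011001010 has 9 ones => parity 1

1


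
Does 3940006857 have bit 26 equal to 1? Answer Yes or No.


0b11101010110101111011101111001001, bit 26 = 0. No

No


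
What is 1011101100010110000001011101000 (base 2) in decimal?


1011101100010110000001011101000 in decimal = 1569391336

1569391336


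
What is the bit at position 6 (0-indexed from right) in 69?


0b1000101, position 6 = 1

1


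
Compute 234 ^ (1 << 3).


234 ^ (1 << 3) = 234 ^ 8 = 226

226


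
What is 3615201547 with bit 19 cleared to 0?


3615201547 & ~(1 << 19) = 3614677259

3614677259


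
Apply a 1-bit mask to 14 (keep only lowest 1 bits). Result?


14 & 1 = 0

0


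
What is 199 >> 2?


0b11000111 >> 2 = 0b110001 = 49

49


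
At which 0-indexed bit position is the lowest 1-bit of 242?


0b11110010. Lowest set bit at position 1

1


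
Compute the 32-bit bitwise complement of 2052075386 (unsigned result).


~0b1111010010100000010111101111010 = 0b10000101101011111101000010000101 = 2242891909 (32-bit unsigned)

2242891909


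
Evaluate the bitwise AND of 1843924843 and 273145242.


0b1101101111010000000111101101011 & 0b10000010001111101110110011010 = 0b10000000000110100001010 = 4197642

4197642


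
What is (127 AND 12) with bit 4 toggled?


Step 1: 127 & 12 = 12
Step 2: 12 ^ (1 << 4) = 12 ^ 16 = 28

28


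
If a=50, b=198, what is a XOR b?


50 ^ 198 = 244

244


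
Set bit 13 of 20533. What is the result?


20533 | (1 << 13) = 20533 | 8192 = 28725

28725


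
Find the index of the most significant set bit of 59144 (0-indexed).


0b1110011100001000. Highest set bit at position 15

15


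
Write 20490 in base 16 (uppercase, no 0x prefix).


20490 = 500A hex

500A


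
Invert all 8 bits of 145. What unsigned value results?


145 ^ 255 = 110

110


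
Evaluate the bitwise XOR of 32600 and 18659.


0b111111101011000 ^ 0b100100011100011 = 0b11011110111011 = 14267

14267


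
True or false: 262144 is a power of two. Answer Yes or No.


0b1000000000000000000. Only one bit set => Yes

Yes


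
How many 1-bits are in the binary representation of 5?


0b101 has 2 set bits

2


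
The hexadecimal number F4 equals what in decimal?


F4 hex = 244 decimal

244


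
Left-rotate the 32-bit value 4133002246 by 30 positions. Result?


Rotate 0b11110110010110001001110000000110 left by 30 (32-bit) = 0b10111101100101100010011100000001 = 3180734209

3180734209


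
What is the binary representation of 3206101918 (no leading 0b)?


3206101918 = 10111111000110010011101110011110 in binary

10111111000110010011101110011110


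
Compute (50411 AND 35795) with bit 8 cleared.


Step 1: 50411 & 35795 = 32963
Step 2: 32963 & ~(1 << 8) = 32963

32963


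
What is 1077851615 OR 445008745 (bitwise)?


0b1000000001111101011010111011111 | 0b11010100001100100101101101001 = 0b1011010101111101111111111111111 = 1522466815

1522466815


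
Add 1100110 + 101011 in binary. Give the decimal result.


1100110 + 101011 = 10010001 = 145

145


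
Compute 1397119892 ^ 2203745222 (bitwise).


0b1010011010001100101101110010100 ^ 0b10000011010110100111101111000110 = 0b11010000000111000010000001010010 = 3491504210

3491504210


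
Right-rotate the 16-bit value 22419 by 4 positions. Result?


Rotate 0b101011110010011 right by 4 (16-bit) = 0b11010101111001 = 13689

13689


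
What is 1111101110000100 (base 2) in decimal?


1111101110000100 in decimal = 64388

64388


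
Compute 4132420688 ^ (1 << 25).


4132420688 ^ (1 << 25) = 4132420688 ^ 33554432 = 4098866256

4098866256


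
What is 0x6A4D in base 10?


6A4D hex = 27213 decimal

27213


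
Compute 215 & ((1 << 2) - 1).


215 & 3 = 3

3


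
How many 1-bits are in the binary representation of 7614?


0b1110110111110 has 10 set bits

10


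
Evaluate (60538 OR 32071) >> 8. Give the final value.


Step 1: 60538 | 32071 = 64895
Step 2: 64895 >> 8 = 253

253


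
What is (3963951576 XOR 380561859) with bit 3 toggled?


Step 1: 3963951576 ^ 380561859 = 4209766427
Step 2: 4209766427 ^ (1 << 3) = 4209766427 ^ 8 = 4209766419

4209766419


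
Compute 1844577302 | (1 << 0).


1844577302 | (1 << 0) = 1844577302 | 1 = 1844577303

1844577303


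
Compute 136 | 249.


0b10001000 | 0b11111001 = 0b11111001 = 249

249


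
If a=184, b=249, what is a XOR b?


184 ^ 249 = 65

65


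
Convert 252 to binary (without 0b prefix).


252 = 11111100 in binary

11111100


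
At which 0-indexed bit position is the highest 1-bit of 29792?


0b111010001100000. Highest set bit at position 14

14


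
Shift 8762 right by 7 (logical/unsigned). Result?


0b10001000111010 >> 7 = 0b1000100 = 68

68


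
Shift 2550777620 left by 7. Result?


0b10011000000010011100011100010100 << 7 = 0b100110000000100111000111000101000000000 = 326499535360

326499535360


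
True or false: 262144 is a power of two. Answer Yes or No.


0b1000000000000000000. Only one bit set => Yes

Yes


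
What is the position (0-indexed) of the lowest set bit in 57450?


0b1110000001101010. Lowest set bit at position 1

1


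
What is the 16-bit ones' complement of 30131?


30131 ^ 65535 = 35404

35404


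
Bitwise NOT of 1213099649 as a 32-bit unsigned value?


~0b1001000010011100110111010000001 = 0b10110111101100011001000101111110 = 3081867646 (32-bit unsigned)

3081867646


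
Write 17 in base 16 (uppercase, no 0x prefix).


17 = 11 hex

11


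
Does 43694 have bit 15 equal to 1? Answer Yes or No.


0b1010101010101110, bit 15 = 1. Yes

Yes


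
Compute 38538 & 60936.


0b1001011010001010 & 0b1110111000001000 = 0b1000011000001000 = 34312

34312


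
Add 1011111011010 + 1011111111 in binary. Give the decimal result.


1011111011010 + 1011111111 = 1101011011001 = 6873

6873


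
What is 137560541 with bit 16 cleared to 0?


137560541 & ~(1 << 16) = 137495005

137495005


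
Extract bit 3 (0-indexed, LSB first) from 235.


0b11101011, position 3 = 1

1


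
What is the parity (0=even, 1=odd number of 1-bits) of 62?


0b111110 has 5 ones => parity 1

1


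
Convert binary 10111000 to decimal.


10111000 in decimal = 184

184


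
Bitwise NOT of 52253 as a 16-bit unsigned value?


~0b1100110000011101 = 0b11001111100010 = 13282 (16-bit unsigned)

13282


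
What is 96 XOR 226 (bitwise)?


0b1100000 ^ 0b11100010 = 0b10000010 = 130

130


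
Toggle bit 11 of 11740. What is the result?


11740 ^ (1 << 11) = 11740 ^ 2048 = 9692

9692


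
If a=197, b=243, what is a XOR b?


197 ^ 243 = 54

54


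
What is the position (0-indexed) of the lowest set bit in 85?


0b1010101. Lowest set bit at position 0

0


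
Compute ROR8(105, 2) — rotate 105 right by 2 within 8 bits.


Rotate 0b1101001 right by 2 (8-bit) = 0b1011010 = 90

90


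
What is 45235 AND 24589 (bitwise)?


0b1011000010110011 & 0b110000000001101 = 0b10000000000001 = 8193

8193


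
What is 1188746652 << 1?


0b1000110110110101101010110011100 << 1 = 0b10001101101101011010101100111000 = 2377493304

2377493304


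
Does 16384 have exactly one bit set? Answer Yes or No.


0b100000000000000. Only one bit set => Yes

Yes


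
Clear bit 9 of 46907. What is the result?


46907 & ~(1 << 9) = 46395

46395


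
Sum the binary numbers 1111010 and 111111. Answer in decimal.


1111010 + 111111 = 10111001 = 185

185


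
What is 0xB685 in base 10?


B685 hex = 46725 decimal

46725


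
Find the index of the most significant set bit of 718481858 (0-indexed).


0b101010110100110010100111000010. Highest set bit at position 29

29


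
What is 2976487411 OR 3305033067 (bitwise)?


0b10110001011010011001011111110011 | 0b11000100111111101100110101101011 = 0b11110101111111111101111111111011 = 4127186939

4127186939


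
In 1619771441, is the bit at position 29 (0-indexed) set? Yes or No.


0b1100000100010111100000000110001, bit 29 = 1. Yes

Yes


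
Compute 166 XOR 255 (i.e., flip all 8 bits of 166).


166 ^ 255 = 89

89


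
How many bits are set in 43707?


0b1010101010111011 has 10 set bits

10


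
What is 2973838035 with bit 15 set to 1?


2973838035 | (1 << 15) = 2973838035 | 32768 = 2973870803

2973870803


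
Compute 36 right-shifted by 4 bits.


0b100100 >> 4 = 0b10 = 2

2


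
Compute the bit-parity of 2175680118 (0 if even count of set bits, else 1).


0b10000001101011100011111001110110 has 17 ones => parity 1

1


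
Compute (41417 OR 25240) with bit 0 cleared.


Step 1: 41417 | 25240 = 58329
Step 2: 58329 & ~(1 << 0) = 58328

58328


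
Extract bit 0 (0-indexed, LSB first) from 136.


0b10001000, position 0 = 0

0


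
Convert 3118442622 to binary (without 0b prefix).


3118442622 = 10111001110111111010100001111110 in binary

10111001110111111010100001111110


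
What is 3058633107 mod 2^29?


3058633107 & 536870911 = 374278547

374278547


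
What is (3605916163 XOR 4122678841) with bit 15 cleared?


Step 1: 3605916163 ^ 4122678841 = 592903226
Step 2: 592903226 & ~(1 << 15) = 592870458

592870458


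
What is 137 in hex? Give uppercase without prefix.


137 = 89 hex

89


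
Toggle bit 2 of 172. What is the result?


172 ^ (1 << 2) = 172 ^ 4 = 168

168


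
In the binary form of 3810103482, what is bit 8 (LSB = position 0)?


0b11100011000110011001000010111010, position 8 = 0

0


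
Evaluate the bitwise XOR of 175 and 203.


0b10101111 ^ 0b11001011 = 0b1100100 = 100

100


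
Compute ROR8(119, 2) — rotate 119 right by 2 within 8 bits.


Rotate 0b1110111 right by 2 (8-bit) = 0b11011101 = 221

221


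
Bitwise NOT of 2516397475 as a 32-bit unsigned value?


~0b10010101111111010010110110100011 = 0b1101010000000101101001001011100 = 1778569820 (32-bit unsigned)

1778569820


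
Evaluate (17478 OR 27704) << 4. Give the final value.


Step 1: 17478 | 27704 = 27774
Step 2: 27774 << 4 = 444384

444384


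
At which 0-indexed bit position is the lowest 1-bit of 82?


0b1010010. Lowest set bit at position 1

1


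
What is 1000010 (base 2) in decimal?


1000010 in decimal = 66

66


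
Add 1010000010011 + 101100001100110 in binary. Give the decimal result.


1010000010011 + 101100001100110 = 110110001111001 = 27769

27769


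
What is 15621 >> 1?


0b11110100000101 >> 1 = 0b1111010000010 = 7810

7810


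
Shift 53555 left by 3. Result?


0b1101000100110011 << 3 = 0b1101000100110011000 = 428440

428440


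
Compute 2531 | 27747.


0b100111100011 | 0b110110001100011 = 0b110110111100011 = 28131

28131


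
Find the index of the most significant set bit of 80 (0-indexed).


0b1010000. Highest set bit at position 6

6


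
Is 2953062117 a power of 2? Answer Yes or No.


0b10110000000001000010011011100101. Multiple bits set => No

No


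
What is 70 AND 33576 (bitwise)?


0b1000110 & 0b1000001100101000 = 0b0 = 0

0


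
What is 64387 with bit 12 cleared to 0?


64387 & ~(1 << 12) = 60291

60291


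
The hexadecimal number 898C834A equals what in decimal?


898C834A hex = 2307687242 decimal

2307687242


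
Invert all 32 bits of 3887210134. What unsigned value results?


3887210134 ^ 4294967295 = 407757161

407757161


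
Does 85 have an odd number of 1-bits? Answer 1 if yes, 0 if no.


0b1010101 has 4 ones => parity 0

0


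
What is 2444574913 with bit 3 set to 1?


2444574913 | (1 << 3) = 2444574913 | 8 = 2444574921

2444574921


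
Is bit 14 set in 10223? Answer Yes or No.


0b10011111101111, bit 14 = 0. No

No


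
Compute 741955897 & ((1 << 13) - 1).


741955897 & 8191 = 6457

6457


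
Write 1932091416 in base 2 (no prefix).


1932091416 = 1110011001010010110000000011000 in binary

1110011001010010110000000011000


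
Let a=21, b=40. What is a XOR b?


21 ^ 40 = 61

61


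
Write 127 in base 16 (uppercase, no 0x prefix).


127 = 7F hex

7F


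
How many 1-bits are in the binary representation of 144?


0b10010000 has 2 set bits

2


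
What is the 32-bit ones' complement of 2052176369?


2052176369 ^ 4294967295 = 2242790926

2242790926


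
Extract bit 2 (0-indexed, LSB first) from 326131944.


0b10011011100000110000011101000, position 2 = 0

0


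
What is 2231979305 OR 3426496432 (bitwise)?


0b10000101000010010100110100101001 | 0b11001100001111000010111110110000 = 0b11001101001111010110111110111001 = 3443355577

3443355577


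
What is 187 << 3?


0b10111011 << 3 = 0b10111011000 = 1496

1496


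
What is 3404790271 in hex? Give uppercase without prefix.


3404790271 = CAF0F9FF hex

CAF0F9FF


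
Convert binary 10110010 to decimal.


10110010 in decimal = 178

178


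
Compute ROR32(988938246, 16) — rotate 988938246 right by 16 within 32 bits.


Rotate 0b111010111100100000000000000110 right by 16 (32-bit) = 0b1100011101011110010 = 408306

408306


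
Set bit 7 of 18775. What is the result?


18775 | (1 << 7) = 18775 | 128 = 18903

18903


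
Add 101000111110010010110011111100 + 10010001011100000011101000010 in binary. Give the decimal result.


101000111110010010110011111100 + 10010001011100000011101000010 = 111011001001110011010000111110 = 992425022

992425022


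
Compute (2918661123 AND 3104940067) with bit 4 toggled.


Step 1: 2918661123 & 3104940067 = 2836471811
Step 2: 2836471811 ^ (1 << 4) = 2836471811 ^ 16 = 2836471827

2836471827


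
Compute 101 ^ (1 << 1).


101 ^ (1 << 1) = 101 ^ 2 = 103

103


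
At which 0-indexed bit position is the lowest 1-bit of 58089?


0b1110001011101001. Lowest set bit at position 0

0


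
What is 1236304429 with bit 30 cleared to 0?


1236304429 & ~(1 << 30) = 162562605

162562605


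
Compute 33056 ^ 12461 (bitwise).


0b1000000100100000 ^ 0b11000010101101 = 0b1011000110001101 = 45453

45453


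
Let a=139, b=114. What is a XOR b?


139 ^ 114 = 249

249


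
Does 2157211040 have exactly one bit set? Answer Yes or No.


0b10000000100101000110110110100000. Multiple bits set => No

No


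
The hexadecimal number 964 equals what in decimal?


964 hex = 2404 decimal

2404


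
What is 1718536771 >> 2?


0b1100110011011101100101001000011 >> 2 = 0b11001100110111011001010010000 = 429634192

429634192


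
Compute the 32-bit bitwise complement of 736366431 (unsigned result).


~0b101011111001000000111101011111 = 0b11010100000110111111000010100000 = 3558600864 (32-bit unsigned)

3558600864


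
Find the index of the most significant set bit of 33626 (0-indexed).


0b1000001101011010. Highest set bit at position 15

15


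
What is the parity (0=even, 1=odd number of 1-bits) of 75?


0b1001011 has 4 ones => parity 0

0


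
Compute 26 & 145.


0b11010 & 0b10010001 = 0b10000 = 16

16


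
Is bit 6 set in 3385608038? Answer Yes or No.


0b11001001110011000100011101100110, bit 6 = 1. Yes

Yes


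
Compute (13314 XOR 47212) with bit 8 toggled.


Step 1: 13314 ^ 47212 = 35950
Step 2: 35950 ^ (1 << 8) = 35950 ^ 256 = 36206

36206


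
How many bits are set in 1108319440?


0b1000010000011111001110011010000 has 13 set bits

13


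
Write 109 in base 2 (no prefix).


109 = 1101101 in binary

1101101


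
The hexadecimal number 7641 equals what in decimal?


7641 hex = 30273 decimal

30273


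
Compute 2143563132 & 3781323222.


0b1111111110001000010110101111100 & 0b11100001011000100110100111010110 = 0b1100001010000000010100101010100 = 1631594836

1631594836


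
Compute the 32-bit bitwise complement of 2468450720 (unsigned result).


~0b10010011001000011001000110100000 = 0b1101100110111100110111001011111 = 1826516575 (32-bit unsigned)

1826516575


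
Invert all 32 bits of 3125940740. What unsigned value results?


3125940740 ^ 4294967295 = 1169026555

1169026555


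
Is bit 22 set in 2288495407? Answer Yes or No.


0b10001000011001111010101100101111, bit 22 = 1. Yes

Yes


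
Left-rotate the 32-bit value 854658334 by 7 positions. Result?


Rotate 0b110010111100010000110100011110 left by 7 (32-bit) = 0b1111000100001101000111100011001 = 2022084377

2022084377


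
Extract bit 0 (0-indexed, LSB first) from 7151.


0b1101111101111, position 0 = 1

1


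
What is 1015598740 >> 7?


0b111100100010001100111010010100 >> 7 = 0b11110010001000110011101 = 7934365

7934365


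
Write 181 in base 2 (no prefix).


181 = 10110101 in binary

10110101


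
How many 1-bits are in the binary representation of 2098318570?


0b1111101000100011100110011101010 has 17 set bits

17


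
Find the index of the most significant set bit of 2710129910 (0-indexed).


0b10100001100010010100110011110110. Highest set bit at position 31

31


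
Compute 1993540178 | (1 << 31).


1993540178 | (1 << 31) = 1993540178 | 2147483648 = 4141023826

4141023826


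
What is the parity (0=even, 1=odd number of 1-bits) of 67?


0b1000011 has 3 ones => parity 1

1


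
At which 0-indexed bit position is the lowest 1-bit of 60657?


0b1110110011110001. Lowest set bit at position 0

0


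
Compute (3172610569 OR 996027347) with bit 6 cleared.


Step 1: 3172610569 | 996027347 = 3210623963
Step 2: 3210623963 & ~(1 << 6) = 3210623899

3210623899


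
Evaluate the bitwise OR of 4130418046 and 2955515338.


0b11110110001100010010110101111110 | 0b10110000001010011001010111001010 = 0b11110110001110011011110111111110 = 4130979326

4130979326


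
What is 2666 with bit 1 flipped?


2666 ^ (1 << 1) = 2666 ^ 2 = 2664

2664


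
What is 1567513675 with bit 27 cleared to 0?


1567513675 & ~(1 << 27) = 1433295947

1433295947


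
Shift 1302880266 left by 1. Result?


0b1001101101010000110000000001010 << 1 = 0b10011011010100001100000000010100 = 2605760532

2605760532


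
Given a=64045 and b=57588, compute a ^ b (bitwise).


64045 ^ 57588 = 6873

6873


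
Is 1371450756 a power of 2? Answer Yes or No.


0b1010001101111101010110110000100. Multiple bits set => No

No


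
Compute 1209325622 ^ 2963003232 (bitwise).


0b1001000000101001101100000110110 ^ 0b10110000100110111101011101100000 = 0b11111000100011110000111101010110 = 4170125142

4170125142


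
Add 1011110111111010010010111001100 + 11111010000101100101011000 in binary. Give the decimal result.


1011110111111010010010111001100 + 11111010000101100101011000 = 1100010111001010111111100100100 = 1659207460

1659207460


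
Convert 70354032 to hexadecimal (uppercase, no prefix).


70354032 = 4318470 hex

4318470


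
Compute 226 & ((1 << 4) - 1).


226 & 15 = 2

2


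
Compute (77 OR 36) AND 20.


Step 1: 77 | 36 = 109
Step 2: 109 & 20 = 4

4


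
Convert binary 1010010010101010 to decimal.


1010010010101010 in decimal = 42154

42154


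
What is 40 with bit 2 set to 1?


40 | (1 << 2) = 40 | 4 = 44

44


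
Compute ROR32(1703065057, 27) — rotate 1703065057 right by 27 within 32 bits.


Rotate 0b1100101100000101011010111100001 right by 27 (32-bit) = 0b10110000010101101011110000101100 = 2958474284

2958474284


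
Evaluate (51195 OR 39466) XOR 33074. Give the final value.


Step 1: 51195 | 39466 = 57339
Step 2: 57339 ^ 33074 = 24265

24265


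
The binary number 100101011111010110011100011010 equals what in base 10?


100101011111010110011100011010 in decimal = 628975386

628975386


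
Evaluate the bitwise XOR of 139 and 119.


0b10001011 ^ 0b1110111 = 0b11111100 = 252

252


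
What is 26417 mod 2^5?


26417 & 31 = 17

17


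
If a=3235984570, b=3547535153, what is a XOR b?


3235984570 ^ 3547535153 = 328344459

328344459


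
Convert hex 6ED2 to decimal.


6ED2 hex = 28370 decimal

28370


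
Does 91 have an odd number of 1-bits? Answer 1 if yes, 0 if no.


0b1011011 has 5 ones => parity 1

1


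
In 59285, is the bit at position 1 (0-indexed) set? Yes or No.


0b1110011110010101, bit 1 = 0. No

No


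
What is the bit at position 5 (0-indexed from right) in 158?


0b10011110, position 5 = 0

0


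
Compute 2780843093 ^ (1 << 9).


2780843093 ^ (1 << 9) = 2780843093 ^ 512 = 2780843605

2780843605


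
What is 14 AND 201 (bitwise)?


0b1110 & 0b11001001 = 0b1000 = 8

8


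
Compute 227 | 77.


0b11100011 | 0b1001101 = 0b11101111 = 239

239


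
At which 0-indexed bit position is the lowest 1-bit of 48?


0b110000. Lowest set bit at position 4

4


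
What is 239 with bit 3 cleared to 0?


239 & ~(1 << 3) = 231

231


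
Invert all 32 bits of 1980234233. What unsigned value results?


1980234233 ^ 4294967295 = 2314733062

2314733062


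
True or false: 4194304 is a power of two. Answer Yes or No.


0b10000000000000000000000. Only one bit set => Yes

Yes


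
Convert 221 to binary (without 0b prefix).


221 = 11011101 in binary

11011101


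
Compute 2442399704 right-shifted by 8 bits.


0b10010001100101000000111111011000 >> 8 = 0b100100011001010000001111 = 9540623

9540623


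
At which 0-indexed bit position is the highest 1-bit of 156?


0b10011100. Highest set bit at position 7

7


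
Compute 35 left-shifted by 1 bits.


0b100011 << 1 = 0b1000110 = 70

70


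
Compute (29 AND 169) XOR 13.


Step 1: 29 & 169 = 9
Step 2: 9 ^ 13 = 4

4


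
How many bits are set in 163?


0b10100011 has 4 set bits

4


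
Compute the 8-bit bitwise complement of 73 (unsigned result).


~0b1001001 = 0b10110110 = 182 (8-bit unsigned)

182


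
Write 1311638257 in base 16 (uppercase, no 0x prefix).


1311638257 = 4E2E02F1 hex

4E2E02F1


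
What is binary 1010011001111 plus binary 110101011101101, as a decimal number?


1010011001111 + 110101011101101 = 111111110111100 = 32700

32700


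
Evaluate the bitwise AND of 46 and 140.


0b101110 & 0b10001100 = 0b1100 = 12

12


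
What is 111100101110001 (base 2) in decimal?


111100101110001 in decimal = 31089

31089


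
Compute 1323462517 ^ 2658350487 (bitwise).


0b1001110111000100110111101110101 ^ 0b10011110011100110011010110010111 = 0b11010000100100010101101011100010 = 3499186914

3499186914


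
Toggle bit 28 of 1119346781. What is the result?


1119346781 ^ (1 << 28) = 1119346781 ^ 268435456 = 1387782237

1387782237


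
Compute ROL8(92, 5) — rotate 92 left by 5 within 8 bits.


Rotate 0b1011100 left by 5 (8-bit) = 0b10001011 = 139

139


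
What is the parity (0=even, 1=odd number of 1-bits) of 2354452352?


0b10001100010101100001011110000000 has 12 ones => parity 0

0


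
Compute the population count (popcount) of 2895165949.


0b10101100100100001011100111111101 has 18 set bits

18


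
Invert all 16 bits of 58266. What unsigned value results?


58266 ^ 65535 = 7269

7269


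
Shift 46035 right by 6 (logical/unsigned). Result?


0b1011001111010011 >> 6 = 0b1011001111 = 719

719


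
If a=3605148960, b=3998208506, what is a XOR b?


3605148960 ^ 3998208506 = 950920410

950920410


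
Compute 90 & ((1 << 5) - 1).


90 & 31 = 26

26


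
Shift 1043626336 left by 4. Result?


0b111110001101000111100101100000 << 4 = 0b1111100011010001111001011000000000 = 16698021376

16698021376


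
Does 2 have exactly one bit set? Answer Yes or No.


0b10. Only one bit set => Yes

Yes


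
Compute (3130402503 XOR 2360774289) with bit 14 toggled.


Step 1: 3130402503 ^ 2360774289 = 908109910
Step 2: 908109910 ^ (1 << 14) = 908109910 ^ 16384 = 908126294

908126294


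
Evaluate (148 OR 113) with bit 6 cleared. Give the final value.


Step 1: 148 | 113 = 245
Step 2: 245 & ~(1 << 6) = 181

181


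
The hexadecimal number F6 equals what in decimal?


F6 hex = 246 decimal

246


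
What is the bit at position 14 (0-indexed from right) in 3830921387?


0b11100100010101110011100010101011, position 14 = 0

0


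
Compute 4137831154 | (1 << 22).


4137831154 | (1 << 22) = 4137831154 | 4194304 = 4142025458

4142025458


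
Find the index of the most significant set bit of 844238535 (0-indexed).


0b110010010100100000111011000111. Highest set bit at position 29

29


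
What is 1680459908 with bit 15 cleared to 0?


1680459908 & ~(1 << 15) = 1680427140

1680427140


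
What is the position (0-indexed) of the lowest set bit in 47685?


0b1011101001000101. Lowest set bit at position 0

0


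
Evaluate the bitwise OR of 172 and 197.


0b10101100 | 0b11000101 = 0b11101101 = 237

237


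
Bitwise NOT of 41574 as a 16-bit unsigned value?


~0b1010001001100110 = 0b101110110011001 = 23961 (16-bit unsigned)

23961


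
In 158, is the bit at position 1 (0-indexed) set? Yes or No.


0b10011110, bit 1 = 1. Yes

Yes


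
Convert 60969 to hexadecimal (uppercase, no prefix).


60969 = EE29 hex

EE29


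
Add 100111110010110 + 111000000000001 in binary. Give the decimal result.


100111110010110 + 111000000000001 = 1011111110010111 = 49047

49047


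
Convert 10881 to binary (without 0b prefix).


10881 = 10101010000001 in binary

10101010000001


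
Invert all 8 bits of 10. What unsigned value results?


10 ^ 255 = 245

245


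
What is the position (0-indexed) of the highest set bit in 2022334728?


0b1111000100010100110000100001000. Highest set bit at position 30

30


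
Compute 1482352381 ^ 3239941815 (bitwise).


0b1011000010110101110011011111101 ^ 0b11000001000111011001011010110111 = 0b10011001010001110111000001001010 = 2571595850

2571595850


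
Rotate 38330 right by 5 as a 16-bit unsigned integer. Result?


Rotate 0b1001010110111010 right by 5 (16-bit) = 0b1101010010101101 = 54445

54445


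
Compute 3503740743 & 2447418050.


0b11010000110101101101011101000111 & 0b10010001111000001010001011000010 = 0b10010000110000001000001001000010 = 2428535362

2428535362


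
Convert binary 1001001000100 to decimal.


1001001000100 in decimal = 4676

4676


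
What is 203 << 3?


0b11001011 << 3 = 0b11001011000 = 1624

1624


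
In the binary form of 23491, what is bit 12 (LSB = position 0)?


0b101101111000011, position 12 = 1

1


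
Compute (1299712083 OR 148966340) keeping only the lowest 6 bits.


Step 1: 1299712083 | 148966340 = 1308167127
Step 2: 1308167127 & 63 = 23

23


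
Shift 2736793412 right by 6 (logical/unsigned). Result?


0b10100011001000000010011101000100 >> 6 = 0b10100011001000000010011101 = 42762397

42762397


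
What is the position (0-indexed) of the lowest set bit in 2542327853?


0b10010111100010001101100000101101. Lowest set bit at position 0

0


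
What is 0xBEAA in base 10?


BEAA hex = 48810 decimal

48810


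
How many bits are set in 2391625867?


0b10001110100011010101000010001011 has 14 set bits

14


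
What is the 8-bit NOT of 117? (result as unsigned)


~0b1110101 = 0b10001010 = 138 (8-bit unsigned)

138


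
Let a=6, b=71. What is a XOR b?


6 ^ 71 = 65

65


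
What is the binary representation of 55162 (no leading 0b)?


55162 = 1101011101111010 in binary

1101011101111010


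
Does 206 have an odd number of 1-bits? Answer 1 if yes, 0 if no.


0b11001110 has 5 ones => parity 1

1


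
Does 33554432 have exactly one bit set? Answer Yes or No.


0b10000000000000000000000000. Only one bit set => Yes

Yes


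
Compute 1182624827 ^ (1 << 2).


1182624827 ^ (1 << 2) = 1182624827 ^ 4 = 1182624831

1182624831


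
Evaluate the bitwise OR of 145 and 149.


0b10010001 | 0b10010101 = 0b10010101 = 149

149


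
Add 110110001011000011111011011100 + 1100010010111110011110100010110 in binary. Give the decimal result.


110110001011000011111011011100 + 1100010010111110011110100010110 = 10011000100010110111101111110010 = 2559278066

2559278066


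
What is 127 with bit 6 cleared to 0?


127 & ~(1 << 6) = 63

63


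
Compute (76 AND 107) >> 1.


Step 1: 76 & 107 = 72
Step 2: 72 >> 1 = 36

36


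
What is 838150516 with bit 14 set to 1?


838150516 | (1 << 14) = 838150516 | 16384 = 838166900

838166900


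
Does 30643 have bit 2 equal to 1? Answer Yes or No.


0b111011110110011, bit 2 = 0. No

No


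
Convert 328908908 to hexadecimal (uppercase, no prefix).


328908908 = 139AC06C hex

139AC06C


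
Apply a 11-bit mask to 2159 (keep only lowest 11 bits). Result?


2159 & 2047 = 111

111


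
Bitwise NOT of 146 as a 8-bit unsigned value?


~0b10010010 = 0b1101101 = 109 (8-bit unsigned)

109


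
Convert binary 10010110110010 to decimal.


10010110110010 in decimal = 9650

9650


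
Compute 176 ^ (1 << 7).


176 ^ (1 << 7) = 176 ^ 128 = 48

48


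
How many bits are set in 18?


0b10010 has 2 set bits

2


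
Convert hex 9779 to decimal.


9779 hex = 38777 decimal

38777


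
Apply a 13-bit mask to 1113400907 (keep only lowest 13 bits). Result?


1113400907 & 8191 = 1611

1611


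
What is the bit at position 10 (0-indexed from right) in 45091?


0b1011000000100011, position 10 = 0

0


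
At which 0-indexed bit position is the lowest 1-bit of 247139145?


0b1110101110110000101101001001. Lowest set bit at position 0

0


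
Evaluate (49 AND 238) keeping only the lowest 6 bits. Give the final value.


Step 1: 49 & 238 = 32
Step 2: 32 & 63 = 32

32


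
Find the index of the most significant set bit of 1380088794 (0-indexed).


0b1010010010000100111101111011010. Highest set bit at position 30

30


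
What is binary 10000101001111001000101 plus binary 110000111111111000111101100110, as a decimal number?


10000101001111001000101 + 110000111111111000111101100110 = 110001010000100010110110101011 = 826420651

826420651


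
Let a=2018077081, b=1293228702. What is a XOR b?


2018077081 ^ 1293228702 = 895251207

895251207


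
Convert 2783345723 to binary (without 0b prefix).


2783345723 = 10100101111001100111110000111011 in binary

10100101111001100111110000111011


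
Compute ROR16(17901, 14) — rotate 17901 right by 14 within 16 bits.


Rotate 0b100010111101101 right by 14 (16-bit) = 0b1011110110101 = 6069

6069


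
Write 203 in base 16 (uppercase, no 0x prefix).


203 = CB hex

CB


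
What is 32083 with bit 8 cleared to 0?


32083 & ~(1 << 8) = 31827

31827


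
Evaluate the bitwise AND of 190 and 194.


0b10111110 & 0b11000010 = 0b10000010 = 130

130


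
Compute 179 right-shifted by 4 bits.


0b10110011 >> 4 = 0b1011 = 11

11


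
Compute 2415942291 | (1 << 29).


2415942291 | (1 << 29) = 2415942291 | 536870912 = 2952813203

2952813203
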